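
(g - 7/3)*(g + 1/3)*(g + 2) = g^3 - 43*g/9 - 14/9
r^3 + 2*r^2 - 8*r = r*(r - 2)*(r + 4)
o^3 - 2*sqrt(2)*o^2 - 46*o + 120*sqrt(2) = (o - 4*sqrt(2))*(o - 3*sqrt(2))*(o + 5*sqrt(2))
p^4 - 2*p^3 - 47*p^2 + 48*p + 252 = (p - 7)*(p - 3)*(p + 2)*(p + 6)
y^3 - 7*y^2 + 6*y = y*(y - 6)*(y - 1)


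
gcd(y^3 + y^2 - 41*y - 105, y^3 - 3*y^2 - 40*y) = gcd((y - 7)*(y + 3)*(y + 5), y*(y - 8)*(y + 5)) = y + 5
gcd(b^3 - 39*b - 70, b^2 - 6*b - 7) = b - 7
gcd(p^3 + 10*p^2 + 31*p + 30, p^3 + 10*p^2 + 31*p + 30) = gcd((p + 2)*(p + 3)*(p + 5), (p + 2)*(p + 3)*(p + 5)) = p^3 + 10*p^2 + 31*p + 30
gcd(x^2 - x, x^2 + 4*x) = x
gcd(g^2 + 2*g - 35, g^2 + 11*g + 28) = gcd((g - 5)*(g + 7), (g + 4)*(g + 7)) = g + 7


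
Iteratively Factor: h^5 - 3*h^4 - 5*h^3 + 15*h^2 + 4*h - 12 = (h + 2)*(h^4 - 5*h^3 + 5*h^2 + 5*h - 6) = (h - 3)*(h + 2)*(h^3 - 2*h^2 - h + 2) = (h - 3)*(h + 1)*(h + 2)*(h^2 - 3*h + 2) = (h - 3)*(h - 1)*(h + 1)*(h + 2)*(h - 2)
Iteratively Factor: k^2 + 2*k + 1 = (k + 1)*(k + 1)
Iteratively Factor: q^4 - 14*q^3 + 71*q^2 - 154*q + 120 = (q - 5)*(q^3 - 9*q^2 + 26*q - 24) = (q - 5)*(q - 3)*(q^2 - 6*q + 8) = (q - 5)*(q - 4)*(q - 3)*(q - 2)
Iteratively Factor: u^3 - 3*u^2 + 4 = (u - 2)*(u^2 - u - 2) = (u - 2)^2*(u + 1)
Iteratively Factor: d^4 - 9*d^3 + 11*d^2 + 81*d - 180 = (d - 5)*(d^3 - 4*d^2 - 9*d + 36) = (d - 5)*(d - 3)*(d^2 - d - 12) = (d - 5)*(d - 4)*(d - 3)*(d + 3)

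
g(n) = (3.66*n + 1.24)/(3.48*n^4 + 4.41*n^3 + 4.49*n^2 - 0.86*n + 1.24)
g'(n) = (3.66*n + 1.24)*(-13.92*n^3 - 13.23*n^2 - 8.98*n + 0.86)/(3.48*n^4 + 4.41*n^3 + 4.49*n^2 - 0.86*n + 1.24)^2 + 3.66/(3.48*n^4 + 4.41*n^3 + 4.49*n^2 - 0.86*n + 1.24) = (-38.2104*n^4 - 49.542*n^3 - 32.8386*n^2 - 11.1352*n + 5.6048)/(12.1104*n^8 + 30.6936*n^7 + 50.6985*n^6 + 33.6162*n^5 + 21.2053*n^4 + 3.214*n^3 + 11.8748*n^2 - 2.1328*n + 1.5376)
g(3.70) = 0.02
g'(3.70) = -0.01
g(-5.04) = -0.01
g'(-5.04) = -0.01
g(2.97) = 0.03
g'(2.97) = -0.03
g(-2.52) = -0.08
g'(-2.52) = -0.09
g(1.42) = 0.18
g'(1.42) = -0.29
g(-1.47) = -0.29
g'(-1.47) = -0.34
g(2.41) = 0.05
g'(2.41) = -0.05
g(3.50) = 0.02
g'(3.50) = -0.01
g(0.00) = 1.00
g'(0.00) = 3.65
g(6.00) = 0.00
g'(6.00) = -0.00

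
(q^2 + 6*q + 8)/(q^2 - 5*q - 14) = (q + 4)/(q - 7)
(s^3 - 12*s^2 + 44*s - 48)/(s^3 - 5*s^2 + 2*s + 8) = (s - 6)/(s + 1)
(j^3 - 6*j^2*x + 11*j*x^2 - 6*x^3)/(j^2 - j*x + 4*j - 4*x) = (j^2 - 5*j*x + 6*x^2)/(j + 4)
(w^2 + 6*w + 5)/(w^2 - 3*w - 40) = (w + 1)/(w - 8)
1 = 1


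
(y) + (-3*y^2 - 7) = -3*y^2 + y - 7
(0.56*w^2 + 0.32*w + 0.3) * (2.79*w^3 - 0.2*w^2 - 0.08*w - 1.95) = 1.5624*w^5 + 0.7808*w^4 + 0.7282*w^3 - 1.1776*w^2 - 0.648*w - 0.585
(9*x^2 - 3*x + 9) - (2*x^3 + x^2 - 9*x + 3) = -2*x^3 + 8*x^2 + 6*x + 6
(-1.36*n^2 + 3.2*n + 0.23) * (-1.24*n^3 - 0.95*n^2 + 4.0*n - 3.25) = 1.6864*n^5 - 2.676*n^4 - 8.7652*n^3 + 17.0015*n^2 - 9.48*n - 0.7475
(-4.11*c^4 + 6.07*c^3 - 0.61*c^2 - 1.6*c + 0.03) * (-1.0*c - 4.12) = 4.11*c^5 + 10.8632*c^4 - 24.3984*c^3 + 4.1132*c^2 + 6.562*c - 0.1236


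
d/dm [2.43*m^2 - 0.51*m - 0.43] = 4.86*m - 0.51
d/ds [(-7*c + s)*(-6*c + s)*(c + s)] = 29*c^2 - 24*c*s + 3*s^2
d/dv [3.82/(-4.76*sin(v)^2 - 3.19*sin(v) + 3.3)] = (36.3664*sin(v) + 12.1858)*cos(v)/(4.76*sin(v)^2 + 3.19*sin(v) - 3.3)^2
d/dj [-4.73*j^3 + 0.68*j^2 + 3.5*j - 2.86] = -14.19*j^2 + 1.36*j + 3.5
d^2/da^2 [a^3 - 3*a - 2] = 6*a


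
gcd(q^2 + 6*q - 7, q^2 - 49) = q + 7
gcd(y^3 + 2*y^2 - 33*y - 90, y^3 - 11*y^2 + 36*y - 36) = y - 6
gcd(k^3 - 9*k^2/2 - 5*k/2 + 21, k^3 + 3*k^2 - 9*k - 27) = k - 3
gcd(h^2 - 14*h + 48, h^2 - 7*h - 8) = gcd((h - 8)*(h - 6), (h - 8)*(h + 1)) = h - 8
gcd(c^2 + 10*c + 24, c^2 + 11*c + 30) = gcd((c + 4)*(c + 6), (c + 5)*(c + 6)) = c + 6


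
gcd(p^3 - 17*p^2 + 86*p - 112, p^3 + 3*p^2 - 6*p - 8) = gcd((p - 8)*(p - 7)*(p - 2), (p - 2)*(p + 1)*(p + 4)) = p - 2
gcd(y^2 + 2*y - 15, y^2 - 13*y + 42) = 1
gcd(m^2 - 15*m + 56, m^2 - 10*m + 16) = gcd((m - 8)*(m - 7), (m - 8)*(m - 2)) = m - 8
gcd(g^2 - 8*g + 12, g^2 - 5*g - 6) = g - 6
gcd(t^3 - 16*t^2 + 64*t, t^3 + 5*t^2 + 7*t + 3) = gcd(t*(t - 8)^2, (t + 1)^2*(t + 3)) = 1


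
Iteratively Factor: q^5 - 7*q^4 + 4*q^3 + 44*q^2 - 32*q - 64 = (q + 2)*(q^4 - 9*q^3 + 22*q^2 - 32) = (q + 1)*(q + 2)*(q^3 - 10*q^2 + 32*q - 32) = (q - 4)*(q + 1)*(q + 2)*(q^2 - 6*q + 8) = (q - 4)^2*(q + 1)*(q + 2)*(q - 2)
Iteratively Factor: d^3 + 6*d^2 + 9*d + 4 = (d + 1)*(d^2 + 5*d + 4) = (d + 1)^2*(d + 4)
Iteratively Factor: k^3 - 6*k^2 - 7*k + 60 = (k - 5)*(k^2 - k - 12) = (k - 5)*(k - 4)*(k + 3)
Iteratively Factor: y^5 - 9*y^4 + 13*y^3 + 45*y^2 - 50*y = (y + 2)*(y^4 - 11*y^3 + 35*y^2 - 25*y) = (y - 5)*(y + 2)*(y^3 - 6*y^2 + 5*y) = (y - 5)^2*(y + 2)*(y^2 - y) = (y - 5)^2*(y - 1)*(y + 2)*(y)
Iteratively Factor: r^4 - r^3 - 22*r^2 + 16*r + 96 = (r + 4)*(r^3 - 5*r^2 - 2*r + 24) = (r - 3)*(r + 4)*(r^2 - 2*r - 8) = (r - 3)*(r + 2)*(r + 4)*(r - 4)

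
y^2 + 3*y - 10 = (y - 2)*(y + 5)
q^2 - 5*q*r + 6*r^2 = (q - 3*r)*(q - 2*r)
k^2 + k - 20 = (k - 4)*(k + 5)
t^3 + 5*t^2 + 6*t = t*(t + 2)*(t + 3)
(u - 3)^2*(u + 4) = u^3 - 2*u^2 - 15*u + 36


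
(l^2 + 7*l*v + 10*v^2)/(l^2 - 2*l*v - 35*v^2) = (-l - 2*v)/(-l + 7*v)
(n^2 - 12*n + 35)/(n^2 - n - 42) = (n - 5)/(n + 6)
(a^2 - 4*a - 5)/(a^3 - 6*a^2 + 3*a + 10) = 1/(a - 2)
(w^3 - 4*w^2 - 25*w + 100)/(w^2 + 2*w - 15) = (w^2 - 9*w + 20)/(w - 3)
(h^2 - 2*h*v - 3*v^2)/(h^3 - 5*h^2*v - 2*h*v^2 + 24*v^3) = (-h - v)/(-h^2 + 2*h*v + 8*v^2)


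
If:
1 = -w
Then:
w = -1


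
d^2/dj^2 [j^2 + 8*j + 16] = 2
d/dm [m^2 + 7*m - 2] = 2*m + 7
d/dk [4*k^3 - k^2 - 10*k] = 12*k^2 - 2*k - 10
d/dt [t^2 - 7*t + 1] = 2*t - 7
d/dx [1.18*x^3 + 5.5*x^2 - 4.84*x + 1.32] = 3.54*x^2 + 11.0*x - 4.84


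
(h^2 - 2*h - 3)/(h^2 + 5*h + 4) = (h - 3)/(h + 4)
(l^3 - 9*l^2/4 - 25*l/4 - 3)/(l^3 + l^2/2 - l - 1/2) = (4*l^2 - 13*l - 12)/(2*(2*l^2 - l - 1))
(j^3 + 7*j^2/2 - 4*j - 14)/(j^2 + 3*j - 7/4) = 2*(j^2 - 4)/(2*j - 1)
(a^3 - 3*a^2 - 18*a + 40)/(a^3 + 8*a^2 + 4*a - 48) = (a - 5)/(a + 6)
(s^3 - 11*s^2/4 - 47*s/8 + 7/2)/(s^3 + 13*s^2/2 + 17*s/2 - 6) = (s^2 - 9*s/4 - 7)/(s^2 + 7*s + 12)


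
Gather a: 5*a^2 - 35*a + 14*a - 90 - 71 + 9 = 5*a^2 - 21*a - 152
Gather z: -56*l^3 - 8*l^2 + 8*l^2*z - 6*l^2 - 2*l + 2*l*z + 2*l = -56*l^3 - 14*l^2 + z*(8*l^2 + 2*l)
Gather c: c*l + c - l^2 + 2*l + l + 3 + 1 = c*(l + 1) - l^2 + 3*l + 4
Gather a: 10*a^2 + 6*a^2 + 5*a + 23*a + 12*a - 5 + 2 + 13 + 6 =16*a^2 + 40*a + 16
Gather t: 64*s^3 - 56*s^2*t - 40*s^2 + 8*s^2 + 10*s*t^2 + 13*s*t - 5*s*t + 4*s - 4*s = 64*s^3 - 32*s^2 + 10*s*t^2 + t*(-56*s^2 + 8*s)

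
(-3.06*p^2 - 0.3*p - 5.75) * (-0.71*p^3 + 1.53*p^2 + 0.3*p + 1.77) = 2.1726*p^5 - 4.4688*p^4 + 2.7055*p^3 - 14.3037*p^2 - 2.256*p - 10.1775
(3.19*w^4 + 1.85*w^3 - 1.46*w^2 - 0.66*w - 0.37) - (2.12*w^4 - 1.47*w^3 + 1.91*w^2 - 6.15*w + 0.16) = 1.07*w^4 + 3.32*w^3 - 3.37*w^2 + 5.49*w - 0.53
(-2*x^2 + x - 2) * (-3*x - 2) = 6*x^3 + x^2 + 4*x + 4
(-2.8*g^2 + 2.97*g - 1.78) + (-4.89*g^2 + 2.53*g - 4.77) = -7.69*g^2 + 5.5*g - 6.55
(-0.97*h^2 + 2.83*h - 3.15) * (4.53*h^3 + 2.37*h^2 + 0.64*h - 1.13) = -4.3941*h^5 + 10.521*h^4 - 8.1832*h^3 - 4.5582*h^2 - 5.2139*h + 3.5595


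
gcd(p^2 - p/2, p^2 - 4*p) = p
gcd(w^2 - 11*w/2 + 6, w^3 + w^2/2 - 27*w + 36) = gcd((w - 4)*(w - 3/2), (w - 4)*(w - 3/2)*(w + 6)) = w^2 - 11*w/2 + 6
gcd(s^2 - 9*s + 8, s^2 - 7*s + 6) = s - 1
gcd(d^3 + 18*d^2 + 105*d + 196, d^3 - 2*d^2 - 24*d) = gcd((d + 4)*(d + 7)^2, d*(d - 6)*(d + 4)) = d + 4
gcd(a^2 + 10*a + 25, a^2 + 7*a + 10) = a + 5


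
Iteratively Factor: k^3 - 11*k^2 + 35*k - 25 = (k - 5)*(k^2 - 6*k + 5) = (k - 5)*(k - 1)*(k - 5)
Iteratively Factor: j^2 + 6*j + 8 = (j + 2)*(j + 4)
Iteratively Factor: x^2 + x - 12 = (x - 3)*(x + 4)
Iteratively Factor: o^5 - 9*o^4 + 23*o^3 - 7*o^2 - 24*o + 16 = (o - 4)*(o^4 - 5*o^3 + 3*o^2 + 5*o - 4) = (o - 4)*(o - 1)*(o^3 - 4*o^2 - o + 4) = (o - 4)^2*(o - 1)*(o^2 - 1) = (o - 4)^2*(o - 1)^2*(o + 1)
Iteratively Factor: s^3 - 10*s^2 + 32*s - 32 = (s - 4)*(s^2 - 6*s + 8) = (s - 4)*(s - 2)*(s - 4)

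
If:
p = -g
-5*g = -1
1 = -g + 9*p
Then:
No Solution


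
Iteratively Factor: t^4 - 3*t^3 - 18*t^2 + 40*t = (t)*(t^3 - 3*t^2 - 18*t + 40) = t*(t - 5)*(t^2 + 2*t - 8) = t*(t - 5)*(t + 4)*(t - 2)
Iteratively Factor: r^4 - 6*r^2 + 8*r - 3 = (r - 1)*(r^3 + r^2 - 5*r + 3) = (r - 1)*(r + 3)*(r^2 - 2*r + 1) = (r - 1)^2*(r + 3)*(r - 1)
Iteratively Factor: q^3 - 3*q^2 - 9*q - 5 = (q + 1)*(q^2 - 4*q - 5) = (q + 1)^2*(q - 5)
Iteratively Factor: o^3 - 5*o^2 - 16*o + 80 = (o + 4)*(o^2 - 9*o + 20) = (o - 4)*(o + 4)*(o - 5)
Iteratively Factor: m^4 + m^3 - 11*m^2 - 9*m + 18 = (m - 1)*(m^3 + 2*m^2 - 9*m - 18) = (m - 3)*(m - 1)*(m^2 + 5*m + 6) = (m - 3)*(m - 1)*(m + 2)*(m + 3)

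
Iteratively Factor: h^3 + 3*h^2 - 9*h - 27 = (h + 3)*(h^2 - 9) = (h - 3)*(h + 3)*(h + 3)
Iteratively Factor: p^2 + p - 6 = (p + 3)*(p - 2)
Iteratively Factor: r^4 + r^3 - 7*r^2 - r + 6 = (r + 1)*(r^3 - 7*r + 6) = (r + 1)*(r + 3)*(r^2 - 3*r + 2) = (r - 2)*(r + 1)*(r + 3)*(r - 1)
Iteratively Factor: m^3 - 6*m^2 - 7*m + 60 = (m - 4)*(m^2 - 2*m - 15) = (m - 5)*(m - 4)*(m + 3)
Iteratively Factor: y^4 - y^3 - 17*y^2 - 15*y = (y + 3)*(y^3 - 4*y^2 - 5*y) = y*(y + 3)*(y^2 - 4*y - 5) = y*(y + 1)*(y + 3)*(y - 5)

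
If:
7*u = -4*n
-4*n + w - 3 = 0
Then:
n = w/4 - 3/4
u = 3/7 - w/7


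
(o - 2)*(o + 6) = o^2 + 4*o - 12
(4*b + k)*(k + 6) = 4*b*k + 24*b + k^2 + 6*k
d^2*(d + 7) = d^3 + 7*d^2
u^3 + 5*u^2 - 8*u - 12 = (u - 2)*(u + 1)*(u + 6)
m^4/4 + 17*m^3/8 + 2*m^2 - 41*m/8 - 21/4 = (m/2 + 1/2)*(m/2 + 1)*(m - 3/2)*(m + 7)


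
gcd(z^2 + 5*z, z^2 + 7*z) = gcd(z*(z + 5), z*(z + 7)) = z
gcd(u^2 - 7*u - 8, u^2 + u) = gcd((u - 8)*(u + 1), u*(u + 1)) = u + 1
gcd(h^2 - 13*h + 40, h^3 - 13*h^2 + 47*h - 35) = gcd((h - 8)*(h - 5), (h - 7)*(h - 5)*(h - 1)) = h - 5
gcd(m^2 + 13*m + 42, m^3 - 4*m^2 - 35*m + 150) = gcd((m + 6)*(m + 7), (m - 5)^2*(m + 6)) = m + 6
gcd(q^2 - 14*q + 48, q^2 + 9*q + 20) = 1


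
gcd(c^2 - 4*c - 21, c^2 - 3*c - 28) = c - 7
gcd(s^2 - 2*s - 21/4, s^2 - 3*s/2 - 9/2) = s + 3/2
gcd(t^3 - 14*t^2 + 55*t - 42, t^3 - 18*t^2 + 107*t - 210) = t^2 - 13*t + 42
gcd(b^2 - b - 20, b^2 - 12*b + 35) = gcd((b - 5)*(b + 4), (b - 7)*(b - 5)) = b - 5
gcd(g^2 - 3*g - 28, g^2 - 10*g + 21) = g - 7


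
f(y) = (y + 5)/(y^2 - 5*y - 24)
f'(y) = (5 - 2*y)*(y + 5)/(y^2 - 5*y - 24)^2 + 1/(y^2 - 5*y - 24)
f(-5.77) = -0.02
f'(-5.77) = 0.02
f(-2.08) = -0.31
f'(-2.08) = 0.20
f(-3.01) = 18.07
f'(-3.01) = 1818.17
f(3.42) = -0.29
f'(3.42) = -0.05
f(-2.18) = -0.34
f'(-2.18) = 0.26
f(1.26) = -0.22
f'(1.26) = -0.02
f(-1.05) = -0.22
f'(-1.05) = 0.03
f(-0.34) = -0.21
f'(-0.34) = 0.01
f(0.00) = -0.21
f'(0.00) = 0.00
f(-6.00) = -0.02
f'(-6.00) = 0.01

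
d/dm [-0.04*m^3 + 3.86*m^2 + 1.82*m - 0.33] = -0.12*m^2 + 7.72*m + 1.82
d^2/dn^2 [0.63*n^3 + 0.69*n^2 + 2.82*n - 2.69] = 3.78*n + 1.38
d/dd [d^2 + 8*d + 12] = 2*d + 8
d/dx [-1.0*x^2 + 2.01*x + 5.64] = 2.01 - 2.0*x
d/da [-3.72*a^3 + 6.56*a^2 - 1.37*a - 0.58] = -11.16*a^2 + 13.12*a - 1.37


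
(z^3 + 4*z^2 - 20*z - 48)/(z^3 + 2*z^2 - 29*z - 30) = (z^2 - 2*z - 8)/(z^2 - 4*z - 5)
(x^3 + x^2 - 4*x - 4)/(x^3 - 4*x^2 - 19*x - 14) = (x - 2)/(x - 7)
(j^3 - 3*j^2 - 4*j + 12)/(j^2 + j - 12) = (j^2 - 4)/(j + 4)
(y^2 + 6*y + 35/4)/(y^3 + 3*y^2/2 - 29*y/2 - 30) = (y + 7/2)/(y^2 - y - 12)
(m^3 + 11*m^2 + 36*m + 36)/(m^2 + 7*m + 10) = (m^2 + 9*m + 18)/(m + 5)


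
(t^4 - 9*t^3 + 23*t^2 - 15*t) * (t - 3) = t^5 - 12*t^4 + 50*t^3 - 84*t^2 + 45*t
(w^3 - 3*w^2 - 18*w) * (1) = w^3 - 3*w^2 - 18*w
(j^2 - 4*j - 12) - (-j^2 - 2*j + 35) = 2*j^2 - 2*j - 47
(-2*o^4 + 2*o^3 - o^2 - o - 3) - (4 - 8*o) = -2*o^4 + 2*o^3 - o^2 + 7*o - 7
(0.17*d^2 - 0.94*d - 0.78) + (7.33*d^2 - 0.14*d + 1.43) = 7.5*d^2 - 1.08*d + 0.65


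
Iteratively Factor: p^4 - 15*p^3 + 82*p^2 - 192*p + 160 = (p - 2)*(p^3 - 13*p^2 + 56*p - 80) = (p - 4)*(p - 2)*(p^2 - 9*p + 20) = (p - 4)^2*(p - 2)*(p - 5)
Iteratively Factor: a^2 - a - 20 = (a - 5)*(a + 4)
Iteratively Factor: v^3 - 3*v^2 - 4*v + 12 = (v - 2)*(v^2 - v - 6) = (v - 2)*(v + 2)*(v - 3)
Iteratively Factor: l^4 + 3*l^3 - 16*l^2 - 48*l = (l)*(l^3 + 3*l^2 - 16*l - 48) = l*(l + 3)*(l^2 - 16) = l*(l + 3)*(l + 4)*(l - 4)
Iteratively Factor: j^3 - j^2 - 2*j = (j + 1)*(j^2 - 2*j) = (j - 2)*(j + 1)*(j)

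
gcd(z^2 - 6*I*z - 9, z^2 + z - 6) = 1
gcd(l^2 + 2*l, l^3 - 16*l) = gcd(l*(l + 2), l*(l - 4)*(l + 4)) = l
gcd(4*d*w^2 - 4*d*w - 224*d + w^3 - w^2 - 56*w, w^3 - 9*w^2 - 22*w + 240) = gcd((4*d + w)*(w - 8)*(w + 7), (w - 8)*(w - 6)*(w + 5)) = w - 8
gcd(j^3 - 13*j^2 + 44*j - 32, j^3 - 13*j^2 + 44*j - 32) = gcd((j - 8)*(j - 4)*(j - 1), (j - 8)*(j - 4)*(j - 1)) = j^3 - 13*j^2 + 44*j - 32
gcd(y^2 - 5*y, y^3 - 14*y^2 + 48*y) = y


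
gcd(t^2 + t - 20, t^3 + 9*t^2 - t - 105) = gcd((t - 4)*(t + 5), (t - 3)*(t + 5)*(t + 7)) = t + 5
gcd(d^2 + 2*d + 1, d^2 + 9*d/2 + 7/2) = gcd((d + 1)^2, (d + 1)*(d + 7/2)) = d + 1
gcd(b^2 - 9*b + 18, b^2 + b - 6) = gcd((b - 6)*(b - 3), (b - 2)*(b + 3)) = 1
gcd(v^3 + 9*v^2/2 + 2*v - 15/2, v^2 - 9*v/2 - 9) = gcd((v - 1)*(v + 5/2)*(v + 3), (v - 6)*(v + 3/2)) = 1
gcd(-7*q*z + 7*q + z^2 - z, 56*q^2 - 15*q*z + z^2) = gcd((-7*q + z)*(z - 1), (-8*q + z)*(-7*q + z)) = -7*q + z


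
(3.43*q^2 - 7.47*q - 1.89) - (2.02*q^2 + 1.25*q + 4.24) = 1.41*q^2 - 8.72*q - 6.13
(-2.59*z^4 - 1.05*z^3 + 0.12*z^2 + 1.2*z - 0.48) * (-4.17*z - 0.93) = 10.8003*z^5 + 6.7872*z^4 + 0.4761*z^3 - 5.1156*z^2 + 0.8856*z + 0.4464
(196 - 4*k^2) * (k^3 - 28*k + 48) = -4*k^5 + 308*k^3 - 192*k^2 - 5488*k + 9408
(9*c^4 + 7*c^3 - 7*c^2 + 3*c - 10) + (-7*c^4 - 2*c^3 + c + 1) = 2*c^4 + 5*c^3 - 7*c^2 + 4*c - 9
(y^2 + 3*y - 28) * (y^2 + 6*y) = y^4 + 9*y^3 - 10*y^2 - 168*y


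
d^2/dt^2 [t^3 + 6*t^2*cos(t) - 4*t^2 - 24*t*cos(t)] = -6*t^2*cos(t) + 24*sqrt(2)*t*cos(t + pi/4) + 6*t + 48*sin(t) + 12*cos(t) - 8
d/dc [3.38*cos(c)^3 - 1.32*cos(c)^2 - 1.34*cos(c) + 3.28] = (-10.14*cos(c)^2 + 2.64*cos(c) + 1.34)*sin(c)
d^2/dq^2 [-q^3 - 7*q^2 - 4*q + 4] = -6*q - 14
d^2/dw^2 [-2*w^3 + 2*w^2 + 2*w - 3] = 4 - 12*w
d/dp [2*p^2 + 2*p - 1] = 4*p + 2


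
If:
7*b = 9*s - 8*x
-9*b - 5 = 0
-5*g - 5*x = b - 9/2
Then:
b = -5/9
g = 91/90 - x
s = 8*x/9 - 35/81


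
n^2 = n^2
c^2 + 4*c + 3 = (c + 1)*(c + 3)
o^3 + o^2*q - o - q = (o - 1)*(o + 1)*(o + q)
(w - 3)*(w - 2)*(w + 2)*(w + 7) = w^4 + 4*w^3 - 25*w^2 - 16*w + 84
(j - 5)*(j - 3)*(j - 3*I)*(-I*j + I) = -I*j^4 - 3*j^3 + 9*I*j^3 + 27*j^2 - 23*I*j^2 - 69*j + 15*I*j + 45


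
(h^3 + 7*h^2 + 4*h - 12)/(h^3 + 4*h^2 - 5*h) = (h^2 + 8*h + 12)/(h*(h + 5))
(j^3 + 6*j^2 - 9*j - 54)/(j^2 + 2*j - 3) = (j^2 + 3*j - 18)/(j - 1)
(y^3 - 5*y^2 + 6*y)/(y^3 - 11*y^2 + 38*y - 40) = y*(y - 3)/(y^2 - 9*y + 20)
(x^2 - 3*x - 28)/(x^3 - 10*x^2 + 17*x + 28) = (x + 4)/(x^2 - 3*x - 4)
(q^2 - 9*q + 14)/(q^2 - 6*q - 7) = (q - 2)/(q + 1)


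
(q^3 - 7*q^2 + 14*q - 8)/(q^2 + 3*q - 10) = (q^2 - 5*q + 4)/(q + 5)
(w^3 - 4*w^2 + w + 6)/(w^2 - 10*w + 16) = (w^2 - 2*w - 3)/(w - 8)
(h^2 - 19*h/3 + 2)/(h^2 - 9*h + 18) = (h - 1/3)/(h - 3)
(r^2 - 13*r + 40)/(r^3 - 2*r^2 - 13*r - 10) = (r - 8)/(r^2 + 3*r + 2)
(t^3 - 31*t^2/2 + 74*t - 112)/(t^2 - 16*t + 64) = (t^2 - 15*t/2 + 14)/(t - 8)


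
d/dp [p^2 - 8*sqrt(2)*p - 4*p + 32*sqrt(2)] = 2*p - 8*sqrt(2) - 4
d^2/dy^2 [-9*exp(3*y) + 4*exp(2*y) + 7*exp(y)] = (-81*exp(2*y) + 16*exp(y) + 7)*exp(y)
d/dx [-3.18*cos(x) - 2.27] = 3.18*sin(x)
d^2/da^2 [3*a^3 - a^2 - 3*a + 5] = 18*a - 2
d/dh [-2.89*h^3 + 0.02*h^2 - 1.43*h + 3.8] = -8.67*h^2 + 0.04*h - 1.43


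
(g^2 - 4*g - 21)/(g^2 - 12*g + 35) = (g + 3)/(g - 5)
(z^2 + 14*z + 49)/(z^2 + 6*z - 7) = (z + 7)/(z - 1)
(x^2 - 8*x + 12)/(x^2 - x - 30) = (x - 2)/(x + 5)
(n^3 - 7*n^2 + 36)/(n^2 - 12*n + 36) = (n^2 - n - 6)/(n - 6)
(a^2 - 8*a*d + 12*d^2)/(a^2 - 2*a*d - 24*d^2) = (a - 2*d)/(a + 4*d)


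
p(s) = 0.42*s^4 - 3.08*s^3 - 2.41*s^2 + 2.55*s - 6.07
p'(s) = 1.68*s^3 - 9.24*s^2 - 4.82*s + 2.55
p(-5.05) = 589.42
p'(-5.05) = -425.12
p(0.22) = -5.66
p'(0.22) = 1.06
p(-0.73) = -7.90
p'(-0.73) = 0.49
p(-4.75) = 471.34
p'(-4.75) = -363.08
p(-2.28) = 23.44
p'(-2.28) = -54.41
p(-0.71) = -7.89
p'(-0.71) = 0.71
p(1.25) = -11.64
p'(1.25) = -14.63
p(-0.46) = -7.43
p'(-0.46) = 2.65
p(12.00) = 3064.37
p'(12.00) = 1517.19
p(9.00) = 331.97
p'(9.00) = 435.45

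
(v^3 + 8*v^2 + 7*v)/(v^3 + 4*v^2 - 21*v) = (v + 1)/(v - 3)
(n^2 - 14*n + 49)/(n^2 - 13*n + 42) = (n - 7)/(n - 6)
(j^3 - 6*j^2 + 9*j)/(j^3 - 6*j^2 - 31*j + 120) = j*(j - 3)/(j^2 - 3*j - 40)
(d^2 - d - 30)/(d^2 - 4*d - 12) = (d + 5)/(d + 2)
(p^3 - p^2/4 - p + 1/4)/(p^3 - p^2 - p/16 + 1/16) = 4*(p + 1)/(4*p + 1)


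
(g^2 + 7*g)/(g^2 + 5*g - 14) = g/(g - 2)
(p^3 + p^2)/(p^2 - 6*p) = p*(p + 1)/(p - 6)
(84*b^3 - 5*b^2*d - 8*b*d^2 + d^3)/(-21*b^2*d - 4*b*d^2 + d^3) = (-4*b + d)/d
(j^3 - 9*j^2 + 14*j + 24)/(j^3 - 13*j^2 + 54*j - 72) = (j + 1)/(j - 3)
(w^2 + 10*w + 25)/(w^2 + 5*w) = (w + 5)/w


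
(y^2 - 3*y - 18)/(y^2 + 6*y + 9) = (y - 6)/(y + 3)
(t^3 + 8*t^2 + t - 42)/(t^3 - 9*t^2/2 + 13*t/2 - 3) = 2*(t^2 + 10*t + 21)/(2*t^2 - 5*t + 3)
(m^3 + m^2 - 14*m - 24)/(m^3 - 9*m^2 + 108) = (m^2 - 2*m - 8)/(m^2 - 12*m + 36)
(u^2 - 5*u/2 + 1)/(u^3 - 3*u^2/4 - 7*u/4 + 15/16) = 8*(u - 2)/(8*u^2 - 2*u - 15)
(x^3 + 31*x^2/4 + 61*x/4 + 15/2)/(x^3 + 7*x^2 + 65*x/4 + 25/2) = (4*x^2 + 23*x + 15)/(4*x^2 + 20*x + 25)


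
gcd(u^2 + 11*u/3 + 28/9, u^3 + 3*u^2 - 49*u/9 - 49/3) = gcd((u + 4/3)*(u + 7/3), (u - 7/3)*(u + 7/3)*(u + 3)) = u + 7/3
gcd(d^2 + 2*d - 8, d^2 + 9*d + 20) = d + 4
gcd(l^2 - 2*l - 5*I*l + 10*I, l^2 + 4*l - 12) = l - 2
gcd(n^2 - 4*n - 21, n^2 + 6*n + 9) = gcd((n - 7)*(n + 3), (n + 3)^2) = n + 3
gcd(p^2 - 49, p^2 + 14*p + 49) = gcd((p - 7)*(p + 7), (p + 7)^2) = p + 7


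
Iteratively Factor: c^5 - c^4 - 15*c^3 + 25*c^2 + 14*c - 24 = (c - 1)*(c^4 - 15*c^2 + 10*c + 24) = (c - 1)*(c + 1)*(c^3 - c^2 - 14*c + 24) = (c - 2)*(c - 1)*(c + 1)*(c^2 + c - 12) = (c - 2)*(c - 1)*(c + 1)*(c + 4)*(c - 3)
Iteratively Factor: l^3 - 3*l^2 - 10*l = (l + 2)*(l^2 - 5*l) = l*(l + 2)*(l - 5)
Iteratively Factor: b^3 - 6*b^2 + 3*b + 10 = (b - 5)*(b^2 - b - 2) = (b - 5)*(b + 1)*(b - 2)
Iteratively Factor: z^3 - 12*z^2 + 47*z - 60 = (z - 4)*(z^2 - 8*z + 15) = (z - 5)*(z - 4)*(z - 3)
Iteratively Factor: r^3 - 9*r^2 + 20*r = (r - 5)*(r^2 - 4*r) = r*(r - 5)*(r - 4)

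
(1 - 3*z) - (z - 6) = 7 - 4*z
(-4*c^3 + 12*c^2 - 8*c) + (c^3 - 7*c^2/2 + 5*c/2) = -3*c^3 + 17*c^2/2 - 11*c/2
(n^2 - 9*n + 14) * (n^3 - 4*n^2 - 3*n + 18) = n^5 - 13*n^4 + 47*n^3 - 11*n^2 - 204*n + 252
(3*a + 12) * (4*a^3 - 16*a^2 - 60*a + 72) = 12*a^4 - 372*a^2 - 504*a + 864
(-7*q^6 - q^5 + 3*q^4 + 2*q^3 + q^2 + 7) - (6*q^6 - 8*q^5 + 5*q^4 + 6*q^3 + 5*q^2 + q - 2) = -13*q^6 + 7*q^5 - 2*q^4 - 4*q^3 - 4*q^2 - q + 9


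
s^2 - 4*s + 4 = (s - 2)^2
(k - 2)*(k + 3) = k^2 + k - 6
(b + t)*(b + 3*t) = b^2 + 4*b*t + 3*t^2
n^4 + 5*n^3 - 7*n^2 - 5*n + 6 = (n - 1)^2*(n + 1)*(n + 6)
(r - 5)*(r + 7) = r^2 + 2*r - 35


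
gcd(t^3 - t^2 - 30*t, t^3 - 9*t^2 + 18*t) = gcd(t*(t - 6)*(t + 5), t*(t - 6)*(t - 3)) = t^2 - 6*t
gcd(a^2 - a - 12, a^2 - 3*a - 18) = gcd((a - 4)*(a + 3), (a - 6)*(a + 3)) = a + 3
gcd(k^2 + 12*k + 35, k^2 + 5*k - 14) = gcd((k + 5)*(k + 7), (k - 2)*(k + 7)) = k + 7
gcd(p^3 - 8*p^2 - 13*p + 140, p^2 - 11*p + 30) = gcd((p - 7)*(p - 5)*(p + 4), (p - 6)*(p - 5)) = p - 5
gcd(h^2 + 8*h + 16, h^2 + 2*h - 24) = 1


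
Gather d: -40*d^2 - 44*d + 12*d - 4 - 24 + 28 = -40*d^2 - 32*d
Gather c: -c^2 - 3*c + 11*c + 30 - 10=-c^2 + 8*c + 20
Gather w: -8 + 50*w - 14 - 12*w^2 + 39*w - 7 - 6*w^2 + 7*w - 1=-18*w^2 + 96*w - 30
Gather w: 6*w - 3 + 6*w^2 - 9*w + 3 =6*w^2 - 3*w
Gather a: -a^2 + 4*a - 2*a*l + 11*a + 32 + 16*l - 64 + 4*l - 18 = -a^2 + a*(15 - 2*l) + 20*l - 50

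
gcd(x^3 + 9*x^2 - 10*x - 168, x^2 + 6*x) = x + 6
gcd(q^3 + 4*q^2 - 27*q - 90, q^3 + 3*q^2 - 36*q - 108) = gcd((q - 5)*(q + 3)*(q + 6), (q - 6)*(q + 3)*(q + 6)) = q^2 + 9*q + 18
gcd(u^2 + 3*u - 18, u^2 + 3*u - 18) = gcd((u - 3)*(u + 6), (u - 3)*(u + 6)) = u^2 + 3*u - 18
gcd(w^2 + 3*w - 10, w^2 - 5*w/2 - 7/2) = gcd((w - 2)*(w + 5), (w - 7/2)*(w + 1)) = 1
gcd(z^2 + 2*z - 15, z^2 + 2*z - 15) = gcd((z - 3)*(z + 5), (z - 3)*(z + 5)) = z^2 + 2*z - 15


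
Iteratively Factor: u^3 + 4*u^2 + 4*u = (u)*(u^2 + 4*u + 4) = u*(u + 2)*(u + 2)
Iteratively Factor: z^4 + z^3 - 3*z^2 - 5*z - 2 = (z + 1)*(z^3 - 3*z - 2) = (z - 2)*(z + 1)*(z^2 + 2*z + 1) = (z - 2)*(z + 1)^2*(z + 1)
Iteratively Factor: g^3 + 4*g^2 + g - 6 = (g + 2)*(g^2 + 2*g - 3) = (g + 2)*(g + 3)*(g - 1)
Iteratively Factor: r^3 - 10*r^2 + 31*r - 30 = (r - 2)*(r^2 - 8*r + 15) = (r - 3)*(r - 2)*(r - 5)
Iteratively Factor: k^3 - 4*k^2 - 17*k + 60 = (k - 5)*(k^2 + k - 12) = (k - 5)*(k + 4)*(k - 3)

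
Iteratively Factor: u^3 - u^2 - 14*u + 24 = (u + 4)*(u^2 - 5*u + 6) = (u - 2)*(u + 4)*(u - 3)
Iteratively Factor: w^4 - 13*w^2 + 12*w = (w - 1)*(w^3 + w^2 - 12*w) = (w - 3)*(w - 1)*(w^2 + 4*w) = w*(w - 3)*(w - 1)*(w + 4)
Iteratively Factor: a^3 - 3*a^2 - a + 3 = (a - 1)*(a^2 - 2*a - 3) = (a - 1)*(a + 1)*(a - 3)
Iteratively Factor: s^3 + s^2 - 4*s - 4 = (s + 1)*(s^2 - 4) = (s - 2)*(s + 1)*(s + 2)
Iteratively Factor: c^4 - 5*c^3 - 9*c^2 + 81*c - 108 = (c + 4)*(c^3 - 9*c^2 + 27*c - 27) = (c - 3)*(c + 4)*(c^2 - 6*c + 9) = (c - 3)^2*(c + 4)*(c - 3)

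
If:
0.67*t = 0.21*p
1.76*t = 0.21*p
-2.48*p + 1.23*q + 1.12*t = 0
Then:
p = 0.00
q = 0.00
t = 0.00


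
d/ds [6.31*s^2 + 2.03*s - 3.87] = 12.62*s + 2.03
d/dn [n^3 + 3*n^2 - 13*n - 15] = 3*n^2 + 6*n - 13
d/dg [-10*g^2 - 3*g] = -20*g - 3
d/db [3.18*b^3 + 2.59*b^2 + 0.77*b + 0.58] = 9.54*b^2 + 5.18*b + 0.77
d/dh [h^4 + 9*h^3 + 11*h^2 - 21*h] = 4*h^3 + 27*h^2 + 22*h - 21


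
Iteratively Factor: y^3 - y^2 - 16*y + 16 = (y - 4)*(y^2 + 3*y - 4) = (y - 4)*(y + 4)*(y - 1)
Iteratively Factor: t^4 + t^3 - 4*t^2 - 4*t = (t + 1)*(t^3 - 4*t) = (t + 1)*(t + 2)*(t^2 - 2*t) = (t - 2)*(t + 1)*(t + 2)*(t)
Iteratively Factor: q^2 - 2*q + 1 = (q - 1)*(q - 1)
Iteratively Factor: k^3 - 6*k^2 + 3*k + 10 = (k + 1)*(k^2 - 7*k + 10) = (k - 5)*(k + 1)*(k - 2)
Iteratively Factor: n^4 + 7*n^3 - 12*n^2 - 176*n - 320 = (n + 4)*(n^3 + 3*n^2 - 24*n - 80) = (n + 4)^2*(n^2 - n - 20) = (n + 4)^3*(n - 5)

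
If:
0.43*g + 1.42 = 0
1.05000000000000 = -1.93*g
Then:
No Solution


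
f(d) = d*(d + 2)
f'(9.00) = 20.00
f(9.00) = 99.00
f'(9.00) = 20.00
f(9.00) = 99.00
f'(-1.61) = -1.22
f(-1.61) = -0.63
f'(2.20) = 6.40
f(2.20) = 9.24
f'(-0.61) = 0.78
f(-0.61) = -0.85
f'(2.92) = 7.84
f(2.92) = 14.37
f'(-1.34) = -0.68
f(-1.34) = -0.88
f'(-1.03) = -0.06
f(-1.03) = -1.00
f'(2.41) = 6.82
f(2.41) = 10.63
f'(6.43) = 14.86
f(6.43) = 54.20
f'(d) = 2*d + 2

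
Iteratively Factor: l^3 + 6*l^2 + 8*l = (l + 4)*(l^2 + 2*l) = (l + 2)*(l + 4)*(l)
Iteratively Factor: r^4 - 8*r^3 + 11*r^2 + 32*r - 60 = (r + 2)*(r^3 - 10*r^2 + 31*r - 30) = (r - 3)*(r + 2)*(r^2 - 7*r + 10) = (r - 5)*(r - 3)*(r + 2)*(r - 2)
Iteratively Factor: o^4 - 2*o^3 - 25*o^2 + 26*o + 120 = (o - 5)*(o^3 + 3*o^2 - 10*o - 24) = (o - 5)*(o + 2)*(o^2 + o - 12) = (o - 5)*(o - 3)*(o + 2)*(o + 4)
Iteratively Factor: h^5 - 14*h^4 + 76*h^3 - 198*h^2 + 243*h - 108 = (h - 3)*(h^4 - 11*h^3 + 43*h^2 - 69*h + 36) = (h - 3)*(h - 1)*(h^3 - 10*h^2 + 33*h - 36) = (h - 3)^2*(h - 1)*(h^2 - 7*h + 12) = (h - 4)*(h - 3)^2*(h - 1)*(h - 3)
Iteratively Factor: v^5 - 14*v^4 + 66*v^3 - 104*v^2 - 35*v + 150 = (v + 1)*(v^4 - 15*v^3 + 81*v^2 - 185*v + 150) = (v - 3)*(v + 1)*(v^3 - 12*v^2 + 45*v - 50) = (v - 3)*(v - 2)*(v + 1)*(v^2 - 10*v + 25) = (v - 5)*(v - 3)*(v - 2)*(v + 1)*(v - 5)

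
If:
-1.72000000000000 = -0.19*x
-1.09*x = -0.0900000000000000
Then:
No Solution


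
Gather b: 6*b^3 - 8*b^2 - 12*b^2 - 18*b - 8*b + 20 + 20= 6*b^3 - 20*b^2 - 26*b + 40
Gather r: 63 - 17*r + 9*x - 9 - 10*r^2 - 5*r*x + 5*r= -10*r^2 + r*(-5*x - 12) + 9*x + 54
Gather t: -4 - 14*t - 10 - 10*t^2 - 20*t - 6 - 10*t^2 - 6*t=-20*t^2 - 40*t - 20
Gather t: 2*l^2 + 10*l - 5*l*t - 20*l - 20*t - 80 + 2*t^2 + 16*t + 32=2*l^2 - 10*l + 2*t^2 + t*(-5*l - 4) - 48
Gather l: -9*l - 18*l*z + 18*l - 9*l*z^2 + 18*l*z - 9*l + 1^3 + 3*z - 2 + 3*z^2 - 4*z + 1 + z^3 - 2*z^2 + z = -9*l*z^2 + z^3 + z^2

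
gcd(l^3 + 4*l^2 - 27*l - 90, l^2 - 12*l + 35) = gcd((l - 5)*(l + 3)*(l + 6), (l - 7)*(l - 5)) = l - 5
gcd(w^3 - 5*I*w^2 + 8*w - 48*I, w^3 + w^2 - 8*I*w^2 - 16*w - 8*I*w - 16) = w^2 - 8*I*w - 16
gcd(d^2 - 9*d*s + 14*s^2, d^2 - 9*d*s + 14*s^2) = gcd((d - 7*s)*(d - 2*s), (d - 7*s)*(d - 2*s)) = d^2 - 9*d*s + 14*s^2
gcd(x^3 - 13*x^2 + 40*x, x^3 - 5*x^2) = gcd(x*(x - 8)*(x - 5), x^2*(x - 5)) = x^2 - 5*x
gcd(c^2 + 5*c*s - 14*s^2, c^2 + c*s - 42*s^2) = c + 7*s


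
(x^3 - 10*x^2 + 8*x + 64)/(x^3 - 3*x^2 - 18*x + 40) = (x^3 - 10*x^2 + 8*x + 64)/(x^3 - 3*x^2 - 18*x + 40)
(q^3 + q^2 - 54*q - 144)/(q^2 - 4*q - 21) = (q^2 - 2*q - 48)/(q - 7)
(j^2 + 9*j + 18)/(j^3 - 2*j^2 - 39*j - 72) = (j + 6)/(j^2 - 5*j - 24)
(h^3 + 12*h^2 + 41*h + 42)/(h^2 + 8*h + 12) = (h^2 + 10*h + 21)/(h + 6)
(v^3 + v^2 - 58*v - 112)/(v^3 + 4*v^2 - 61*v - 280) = (v + 2)/(v + 5)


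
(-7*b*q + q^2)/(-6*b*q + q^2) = (7*b - q)/(6*b - q)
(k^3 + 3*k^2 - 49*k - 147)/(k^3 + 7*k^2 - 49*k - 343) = (k + 3)/(k + 7)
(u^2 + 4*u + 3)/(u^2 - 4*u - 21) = (u + 1)/(u - 7)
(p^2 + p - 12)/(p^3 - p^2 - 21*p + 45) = (p + 4)/(p^2 + 2*p - 15)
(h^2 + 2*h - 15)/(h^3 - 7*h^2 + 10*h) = (h^2 + 2*h - 15)/(h*(h^2 - 7*h + 10))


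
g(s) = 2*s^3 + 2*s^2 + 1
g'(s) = 6*s^2 + 4*s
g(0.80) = 3.30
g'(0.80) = 7.04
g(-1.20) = 0.42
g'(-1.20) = 3.84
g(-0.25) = 1.09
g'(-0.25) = -0.62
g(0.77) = 3.10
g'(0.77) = 6.64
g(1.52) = 12.64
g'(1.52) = 19.94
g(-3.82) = -81.30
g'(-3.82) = 72.27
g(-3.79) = -79.15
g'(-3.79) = 71.02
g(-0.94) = 1.11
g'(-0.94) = 1.54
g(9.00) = 1621.00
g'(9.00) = 522.00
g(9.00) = 1621.00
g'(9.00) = 522.00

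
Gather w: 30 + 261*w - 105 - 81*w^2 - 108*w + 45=-81*w^2 + 153*w - 30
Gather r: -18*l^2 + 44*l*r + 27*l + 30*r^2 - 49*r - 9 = -18*l^2 + 27*l + 30*r^2 + r*(44*l - 49) - 9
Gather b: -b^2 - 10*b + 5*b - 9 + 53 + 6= -b^2 - 5*b + 50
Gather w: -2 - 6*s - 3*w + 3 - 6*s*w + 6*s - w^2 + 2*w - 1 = -w^2 + w*(-6*s - 1)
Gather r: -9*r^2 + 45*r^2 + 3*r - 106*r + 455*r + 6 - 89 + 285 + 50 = 36*r^2 + 352*r + 252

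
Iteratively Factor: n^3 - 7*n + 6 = (n + 3)*(n^2 - 3*n + 2) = (n - 2)*(n + 3)*(n - 1)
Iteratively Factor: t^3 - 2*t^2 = (t - 2)*(t^2) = t*(t - 2)*(t)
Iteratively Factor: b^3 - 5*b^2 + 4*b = (b)*(b^2 - 5*b + 4) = b*(b - 1)*(b - 4)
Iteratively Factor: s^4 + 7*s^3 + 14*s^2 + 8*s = (s)*(s^3 + 7*s^2 + 14*s + 8) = s*(s + 2)*(s^2 + 5*s + 4) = s*(s + 1)*(s + 2)*(s + 4)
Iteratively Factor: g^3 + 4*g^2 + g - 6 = (g + 2)*(g^2 + 2*g - 3) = (g + 2)*(g + 3)*(g - 1)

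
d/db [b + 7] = 1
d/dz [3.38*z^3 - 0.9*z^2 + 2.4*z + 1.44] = 10.14*z^2 - 1.8*z + 2.4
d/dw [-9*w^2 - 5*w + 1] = -18*w - 5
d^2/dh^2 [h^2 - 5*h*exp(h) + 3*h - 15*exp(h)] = -5*h*exp(h) - 25*exp(h) + 2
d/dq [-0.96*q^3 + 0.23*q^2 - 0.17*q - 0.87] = -2.88*q^2 + 0.46*q - 0.17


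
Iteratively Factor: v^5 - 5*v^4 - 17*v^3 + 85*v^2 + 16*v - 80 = (v + 1)*(v^4 - 6*v^3 - 11*v^2 + 96*v - 80) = (v - 1)*(v + 1)*(v^3 - 5*v^2 - 16*v + 80) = (v - 5)*(v - 1)*(v + 1)*(v^2 - 16) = (v - 5)*(v - 1)*(v + 1)*(v + 4)*(v - 4)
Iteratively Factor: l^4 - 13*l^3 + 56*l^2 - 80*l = (l)*(l^3 - 13*l^2 + 56*l - 80) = l*(l - 4)*(l^2 - 9*l + 20) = l*(l - 4)^2*(l - 5)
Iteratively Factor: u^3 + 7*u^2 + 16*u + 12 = (u + 3)*(u^2 + 4*u + 4) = (u + 2)*(u + 3)*(u + 2)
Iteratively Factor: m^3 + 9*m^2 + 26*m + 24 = (m + 3)*(m^2 + 6*m + 8) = (m + 2)*(m + 3)*(m + 4)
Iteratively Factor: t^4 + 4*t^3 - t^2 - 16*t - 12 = (t + 3)*(t^3 + t^2 - 4*t - 4) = (t - 2)*(t + 3)*(t^2 + 3*t + 2) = (t - 2)*(t + 2)*(t + 3)*(t + 1)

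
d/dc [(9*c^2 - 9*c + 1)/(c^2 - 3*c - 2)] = (-18*c^2 - 38*c + 21)/(c^4 - 6*c^3 + 5*c^2 + 12*c + 4)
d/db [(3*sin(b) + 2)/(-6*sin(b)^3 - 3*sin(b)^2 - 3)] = (12*sin(b)^3 + 15*sin(b)^2 + 4*sin(b) - 3)*cos(b)/(3*(2*sin(b)^3 + sin(b)^2 + 1)^2)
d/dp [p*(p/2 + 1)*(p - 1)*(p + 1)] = 2*p^3 + 3*p^2 - p - 1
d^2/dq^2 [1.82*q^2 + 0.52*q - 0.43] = 3.64000000000000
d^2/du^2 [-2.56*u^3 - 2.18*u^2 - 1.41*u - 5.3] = -15.36*u - 4.36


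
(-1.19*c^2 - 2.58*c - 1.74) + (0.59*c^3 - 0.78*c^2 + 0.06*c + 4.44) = 0.59*c^3 - 1.97*c^2 - 2.52*c + 2.7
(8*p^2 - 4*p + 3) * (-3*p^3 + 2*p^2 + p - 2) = -24*p^5 + 28*p^4 - 9*p^3 - 14*p^2 + 11*p - 6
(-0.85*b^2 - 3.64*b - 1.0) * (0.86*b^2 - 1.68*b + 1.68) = -0.731*b^4 - 1.7024*b^3 + 3.8272*b^2 - 4.4352*b - 1.68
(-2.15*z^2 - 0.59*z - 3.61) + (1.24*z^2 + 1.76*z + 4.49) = -0.91*z^2 + 1.17*z + 0.88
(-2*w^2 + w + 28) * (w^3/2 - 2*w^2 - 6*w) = -w^5 + 9*w^4/2 + 24*w^3 - 62*w^2 - 168*w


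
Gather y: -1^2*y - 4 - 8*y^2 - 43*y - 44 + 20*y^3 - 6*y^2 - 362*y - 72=20*y^3 - 14*y^2 - 406*y - 120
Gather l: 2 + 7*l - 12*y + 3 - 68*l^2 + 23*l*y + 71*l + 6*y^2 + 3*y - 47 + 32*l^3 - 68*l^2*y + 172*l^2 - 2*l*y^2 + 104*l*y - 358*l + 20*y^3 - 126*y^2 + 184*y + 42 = 32*l^3 + l^2*(104 - 68*y) + l*(-2*y^2 + 127*y - 280) + 20*y^3 - 120*y^2 + 175*y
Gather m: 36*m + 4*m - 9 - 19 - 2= 40*m - 30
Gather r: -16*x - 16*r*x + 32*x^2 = -16*r*x + 32*x^2 - 16*x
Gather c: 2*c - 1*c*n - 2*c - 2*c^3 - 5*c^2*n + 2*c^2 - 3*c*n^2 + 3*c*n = -2*c^3 + c^2*(2 - 5*n) + c*(-3*n^2 + 2*n)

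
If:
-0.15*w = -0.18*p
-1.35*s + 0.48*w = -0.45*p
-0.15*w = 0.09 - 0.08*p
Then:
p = -0.90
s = -0.68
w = -1.08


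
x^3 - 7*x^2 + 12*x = x*(x - 4)*(x - 3)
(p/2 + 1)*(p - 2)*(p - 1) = p^3/2 - p^2/2 - 2*p + 2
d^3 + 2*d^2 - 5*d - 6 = (d - 2)*(d + 1)*(d + 3)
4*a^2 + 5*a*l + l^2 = (a + l)*(4*a + l)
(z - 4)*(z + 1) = z^2 - 3*z - 4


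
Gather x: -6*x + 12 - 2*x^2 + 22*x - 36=-2*x^2 + 16*x - 24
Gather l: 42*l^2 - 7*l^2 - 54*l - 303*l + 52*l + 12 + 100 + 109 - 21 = 35*l^2 - 305*l + 200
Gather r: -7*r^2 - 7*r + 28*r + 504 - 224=-7*r^2 + 21*r + 280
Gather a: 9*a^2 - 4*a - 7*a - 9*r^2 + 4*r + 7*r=9*a^2 - 11*a - 9*r^2 + 11*r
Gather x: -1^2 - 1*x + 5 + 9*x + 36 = 8*x + 40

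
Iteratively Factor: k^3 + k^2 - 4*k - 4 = (k + 1)*(k^2 - 4) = (k - 2)*(k + 1)*(k + 2)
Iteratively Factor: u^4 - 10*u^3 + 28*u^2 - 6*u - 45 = (u - 3)*(u^3 - 7*u^2 + 7*u + 15) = (u - 3)^2*(u^2 - 4*u - 5) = (u - 3)^2*(u + 1)*(u - 5)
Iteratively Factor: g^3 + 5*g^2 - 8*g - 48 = (g - 3)*(g^2 + 8*g + 16) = (g - 3)*(g + 4)*(g + 4)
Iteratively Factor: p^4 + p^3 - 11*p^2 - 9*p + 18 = (p - 1)*(p^3 + 2*p^2 - 9*p - 18) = (p - 1)*(p + 3)*(p^2 - p - 6) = (p - 1)*(p + 2)*(p + 3)*(p - 3)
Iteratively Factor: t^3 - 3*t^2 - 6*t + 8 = (t + 2)*(t^2 - 5*t + 4) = (t - 1)*(t + 2)*(t - 4)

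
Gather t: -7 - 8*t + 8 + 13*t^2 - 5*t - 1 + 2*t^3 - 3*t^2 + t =2*t^3 + 10*t^2 - 12*t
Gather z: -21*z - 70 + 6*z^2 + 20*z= 6*z^2 - z - 70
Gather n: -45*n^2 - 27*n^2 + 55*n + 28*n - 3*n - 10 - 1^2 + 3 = -72*n^2 + 80*n - 8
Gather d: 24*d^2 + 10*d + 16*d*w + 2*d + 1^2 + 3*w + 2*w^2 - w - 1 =24*d^2 + d*(16*w + 12) + 2*w^2 + 2*w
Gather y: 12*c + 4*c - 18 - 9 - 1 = 16*c - 28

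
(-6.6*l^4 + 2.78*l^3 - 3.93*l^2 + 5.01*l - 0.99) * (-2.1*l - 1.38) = 13.86*l^5 + 3.27*l^4 + 4.4166*l^3 - 5.0976*l^2 - 4.8348*l + 1.3662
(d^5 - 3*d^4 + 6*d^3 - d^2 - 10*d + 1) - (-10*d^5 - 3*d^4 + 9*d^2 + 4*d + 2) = 11*d^5 + 6*d^3 - 10*d^2 - 14*d - 1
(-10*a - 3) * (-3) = 30*a + 9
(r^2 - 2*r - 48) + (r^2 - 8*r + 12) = 2*r^2 - 10*r - 36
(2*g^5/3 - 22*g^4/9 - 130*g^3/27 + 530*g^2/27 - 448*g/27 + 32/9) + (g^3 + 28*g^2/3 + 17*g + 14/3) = 2*g^5/3 - 22*g^4/9 - 103*g^3/27 + 782*g^2/27 + 11*g/27 + 74/9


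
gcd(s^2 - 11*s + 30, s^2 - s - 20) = s - 5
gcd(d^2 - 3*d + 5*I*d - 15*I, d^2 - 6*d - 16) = 1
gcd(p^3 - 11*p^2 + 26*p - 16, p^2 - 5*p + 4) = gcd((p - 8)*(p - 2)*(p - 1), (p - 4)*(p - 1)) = p - 1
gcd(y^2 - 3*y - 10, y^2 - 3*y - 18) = 1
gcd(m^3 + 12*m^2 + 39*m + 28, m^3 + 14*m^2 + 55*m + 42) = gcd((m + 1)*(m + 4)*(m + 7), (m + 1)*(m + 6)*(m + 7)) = m^2 + 8*m + 7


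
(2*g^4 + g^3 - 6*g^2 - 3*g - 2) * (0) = 0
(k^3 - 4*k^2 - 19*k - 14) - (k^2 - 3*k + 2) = k^3 - 5*k^2 - 16*k - 16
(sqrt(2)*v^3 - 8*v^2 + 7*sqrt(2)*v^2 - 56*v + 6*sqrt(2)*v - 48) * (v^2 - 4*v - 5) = sqrt(2)*v^5 - 8*v^4 + 3*sqrt(2)*v^4 - 27*sqrt(2)*v^3 - 24*v^3 - 59*sqrt(2)*v^2 + 216*v^2 - 30*sqrt(2)*v + 472*v + 240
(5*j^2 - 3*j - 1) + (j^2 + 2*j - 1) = 6*j^2 - j - 2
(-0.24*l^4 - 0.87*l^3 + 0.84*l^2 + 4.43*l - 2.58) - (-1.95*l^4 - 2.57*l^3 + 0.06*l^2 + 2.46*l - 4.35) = 1.71*l^4 + 1.7*l^3 + 0.78*l^2 + 1.97*l + 1.77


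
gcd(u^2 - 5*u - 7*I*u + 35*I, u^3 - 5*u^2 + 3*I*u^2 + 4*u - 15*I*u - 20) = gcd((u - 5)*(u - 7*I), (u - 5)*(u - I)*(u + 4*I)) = u - 5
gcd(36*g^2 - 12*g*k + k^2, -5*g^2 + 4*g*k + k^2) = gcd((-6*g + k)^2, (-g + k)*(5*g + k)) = 1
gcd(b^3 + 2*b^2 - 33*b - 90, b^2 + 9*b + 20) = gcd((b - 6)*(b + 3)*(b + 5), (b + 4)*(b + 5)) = b + 5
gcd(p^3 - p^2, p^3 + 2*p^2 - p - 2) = p - 1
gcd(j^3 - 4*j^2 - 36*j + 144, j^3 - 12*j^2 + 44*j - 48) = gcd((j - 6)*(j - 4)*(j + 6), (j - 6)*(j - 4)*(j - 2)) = j^2 - 10*j + 24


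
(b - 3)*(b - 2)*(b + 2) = b^3 - 3*b^2 - 4*b + 12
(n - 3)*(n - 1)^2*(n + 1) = n^4 - 4*n^3 + 2*n^2 + 4*n - 3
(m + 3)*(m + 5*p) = m^2 + 5*m*p + 3*m + 15*p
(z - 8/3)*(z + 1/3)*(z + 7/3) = z^3 - 19*z/3 - 56/27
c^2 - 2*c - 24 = (c - 6)*(c + 4)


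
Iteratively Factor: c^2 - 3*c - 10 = (c - 5)*(c + 2)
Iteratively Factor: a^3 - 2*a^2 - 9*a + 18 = (a - 2)*(a^2 - 9) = (a - 3)*(a - 2)*(a + 3)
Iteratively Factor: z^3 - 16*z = (z + 4)*(z^2 - 4*z) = (z - 4)*(z + 4)*(z)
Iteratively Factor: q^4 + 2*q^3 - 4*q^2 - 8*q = (q + 2)*(q^3 - 4*q) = (q - 2)*(q + 2)*(q^2 + 2*q) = q*(q - 2)*(q + 2)*(q + 2)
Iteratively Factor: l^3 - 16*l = (l + 4)*(l^2 - 4*l) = l*(l + 4)*(l - 4)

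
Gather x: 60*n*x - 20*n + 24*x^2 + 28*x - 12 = -20*n + 24*x^2 + x*(60*n + 28) - 12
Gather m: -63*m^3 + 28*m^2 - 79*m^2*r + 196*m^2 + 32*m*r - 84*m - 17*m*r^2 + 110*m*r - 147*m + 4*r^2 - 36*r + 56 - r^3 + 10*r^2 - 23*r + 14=-63*m^3 + m^2*(224 - 79*r) + m*(-17*r^2 + 142*r - 231) - r^3 + 14*r^2 - 59*r + 70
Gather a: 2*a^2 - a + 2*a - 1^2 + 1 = 2*a^2 + a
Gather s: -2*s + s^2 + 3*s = s^2 + s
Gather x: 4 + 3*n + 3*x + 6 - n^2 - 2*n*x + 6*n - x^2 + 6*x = -n^2 + 9*n - x^2 + x*(9 - 2*n) + 10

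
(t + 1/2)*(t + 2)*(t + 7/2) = t^3 + 6*t^2 + 39*t/4 + 7/2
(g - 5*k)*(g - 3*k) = g^2 - 8*g*k + 15*k^2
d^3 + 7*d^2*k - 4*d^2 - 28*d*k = d*(d - 4)*(d + 7*k)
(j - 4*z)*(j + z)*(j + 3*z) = j^3 - 13*j*z^2 - 12*z^3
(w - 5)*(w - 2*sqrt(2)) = w^2 - 5*w - 2*sqrt(2)*w + 10*sqrt(2)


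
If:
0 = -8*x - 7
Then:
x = -7/8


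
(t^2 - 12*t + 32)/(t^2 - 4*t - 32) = (t - 4)/(t + 4)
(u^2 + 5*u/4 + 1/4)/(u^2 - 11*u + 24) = (4*u^2 + 5*u + 1)/(4*(u^2 - 11*u + 24))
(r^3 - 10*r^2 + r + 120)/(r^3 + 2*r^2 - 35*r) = (r^2 - 5*r - 24)/(r*(r + 7))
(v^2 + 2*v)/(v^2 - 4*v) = (v + 2)/(v - 4)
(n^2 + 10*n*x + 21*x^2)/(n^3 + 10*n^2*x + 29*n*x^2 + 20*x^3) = (n^2 + 10*n*x + 21*x^2)/(n^3 + 10*n^2*x + 29*n*x^2 + 20*x^3)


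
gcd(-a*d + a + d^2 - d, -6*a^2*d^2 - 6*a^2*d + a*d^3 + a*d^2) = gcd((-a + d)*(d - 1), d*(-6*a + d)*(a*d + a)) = 1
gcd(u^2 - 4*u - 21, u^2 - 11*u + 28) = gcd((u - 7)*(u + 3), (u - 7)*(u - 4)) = u - 7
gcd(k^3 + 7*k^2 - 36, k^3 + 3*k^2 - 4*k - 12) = k^2 + k - 6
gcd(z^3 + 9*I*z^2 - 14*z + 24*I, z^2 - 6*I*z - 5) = z - I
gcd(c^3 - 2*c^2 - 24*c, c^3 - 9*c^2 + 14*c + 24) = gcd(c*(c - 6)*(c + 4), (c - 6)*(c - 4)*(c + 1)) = c - 6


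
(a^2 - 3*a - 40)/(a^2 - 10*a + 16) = (a + 5)/(a - 2)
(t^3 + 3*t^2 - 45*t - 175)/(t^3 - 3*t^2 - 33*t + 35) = (t + 5)/(t - 1)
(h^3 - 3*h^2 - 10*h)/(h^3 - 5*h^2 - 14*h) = (h - 5)/(h - 7)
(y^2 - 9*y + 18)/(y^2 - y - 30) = (y - 3)/(y + 5)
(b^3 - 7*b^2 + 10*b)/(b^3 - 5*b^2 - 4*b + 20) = b/(b + 2)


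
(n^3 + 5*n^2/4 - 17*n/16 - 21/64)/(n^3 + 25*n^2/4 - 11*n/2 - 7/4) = (n^2 + n - 21/16)/(n^2 + 6*n - 7)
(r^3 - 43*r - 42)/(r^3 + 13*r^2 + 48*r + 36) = (r - 7)/(r + 6)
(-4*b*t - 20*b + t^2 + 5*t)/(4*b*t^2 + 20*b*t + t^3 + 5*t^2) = (-4*b + t)/(t*(4*b + t))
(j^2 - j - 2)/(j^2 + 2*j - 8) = (j + 1)/(j + 4)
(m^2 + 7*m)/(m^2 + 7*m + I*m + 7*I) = m/(m + I)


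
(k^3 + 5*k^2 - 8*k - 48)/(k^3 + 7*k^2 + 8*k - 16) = (k - 3)/(k - 1)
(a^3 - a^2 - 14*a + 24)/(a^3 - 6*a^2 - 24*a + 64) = (a - 3)/(a - 8)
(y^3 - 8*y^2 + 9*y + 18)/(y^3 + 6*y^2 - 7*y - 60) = (y^2 - 5*y - 6)/(y^2 + 9*y + 20)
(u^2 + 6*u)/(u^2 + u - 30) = u/(u - 5)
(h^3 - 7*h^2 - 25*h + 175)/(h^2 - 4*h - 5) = (h^2 - 2*h - 35)/(h + 1)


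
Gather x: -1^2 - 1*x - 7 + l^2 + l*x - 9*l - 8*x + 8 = l^2 - 9*l + x*(l - 9)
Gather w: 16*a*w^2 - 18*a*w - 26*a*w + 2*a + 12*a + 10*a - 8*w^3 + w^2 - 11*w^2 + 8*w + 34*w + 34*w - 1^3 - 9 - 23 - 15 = 24*a - 8*w^3 + w^2*(16*a - 10) + w*(76 - 44*a) - 48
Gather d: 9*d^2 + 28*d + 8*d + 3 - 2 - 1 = 9*d^2 + 36*d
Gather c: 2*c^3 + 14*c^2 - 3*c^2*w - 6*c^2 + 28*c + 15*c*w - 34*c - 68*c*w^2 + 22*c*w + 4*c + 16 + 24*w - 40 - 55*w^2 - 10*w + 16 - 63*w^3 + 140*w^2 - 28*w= 2*c^3 + c^2*(8 - 3*w) + c*(-68*w^2 + 37*w - 2) - 63*w^3 + 85*w^2 - 14*w - 8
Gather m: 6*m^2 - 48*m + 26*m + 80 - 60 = 6*m^2 - 22*m + 20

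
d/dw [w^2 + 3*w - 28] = 2*w + 3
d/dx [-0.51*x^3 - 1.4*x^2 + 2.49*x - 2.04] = -1.53*x^2 - 2.8*x + 2.49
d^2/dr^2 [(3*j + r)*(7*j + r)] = 2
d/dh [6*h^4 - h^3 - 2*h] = 24*h^3 - 3*h^2 - 2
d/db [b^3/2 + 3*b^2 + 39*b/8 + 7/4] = 3*b^2/2 + 6*b + 39/8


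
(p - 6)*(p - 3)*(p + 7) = p^3 - 2*p^2 - 45*p + 126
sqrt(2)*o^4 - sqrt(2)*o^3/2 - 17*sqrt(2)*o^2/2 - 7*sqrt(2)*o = o*(o - 7/2)*(o + 2)*(sqrt(2)*o + sqrt(2))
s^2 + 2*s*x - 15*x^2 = (s - 3*x)*(s + 5*x)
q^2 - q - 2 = (q - 2)*(q + 1)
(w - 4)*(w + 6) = w^2 + 2*w - 24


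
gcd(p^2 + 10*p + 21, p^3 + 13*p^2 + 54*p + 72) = p + 3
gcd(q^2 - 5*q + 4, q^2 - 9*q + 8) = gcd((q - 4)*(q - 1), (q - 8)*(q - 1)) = q - 1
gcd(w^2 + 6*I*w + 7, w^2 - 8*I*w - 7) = w - I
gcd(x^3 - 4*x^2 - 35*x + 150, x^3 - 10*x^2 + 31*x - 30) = x - 5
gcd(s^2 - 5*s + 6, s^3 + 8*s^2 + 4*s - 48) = s - 2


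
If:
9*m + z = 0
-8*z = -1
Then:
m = -1/72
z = 1/8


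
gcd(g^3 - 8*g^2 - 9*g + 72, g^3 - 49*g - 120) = g^2 - 5*g - 24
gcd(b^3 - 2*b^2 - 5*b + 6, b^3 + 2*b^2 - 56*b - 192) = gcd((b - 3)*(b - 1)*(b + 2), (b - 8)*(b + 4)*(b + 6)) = 1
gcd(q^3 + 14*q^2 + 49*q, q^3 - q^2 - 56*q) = q^2 + 7*q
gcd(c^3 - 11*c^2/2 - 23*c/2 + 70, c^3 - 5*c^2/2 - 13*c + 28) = c^2 - c/2 - 14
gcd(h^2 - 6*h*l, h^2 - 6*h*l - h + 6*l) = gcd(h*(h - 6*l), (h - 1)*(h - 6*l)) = h - 6*l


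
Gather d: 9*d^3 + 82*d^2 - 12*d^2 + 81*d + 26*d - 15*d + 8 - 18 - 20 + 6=9*d^3 + 70*d^2 + 92*d - 24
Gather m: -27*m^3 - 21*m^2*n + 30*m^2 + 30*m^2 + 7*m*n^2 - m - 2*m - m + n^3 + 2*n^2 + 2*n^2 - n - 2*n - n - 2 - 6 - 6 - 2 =-27*m^3 + m^2*(60 - 21*n) + m*(7*n^2 - 4) + n^3 + 4*n^2 - 4*n - 16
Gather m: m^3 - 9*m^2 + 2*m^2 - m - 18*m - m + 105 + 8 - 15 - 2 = m^3 - 7*m^2 - 20*m + 96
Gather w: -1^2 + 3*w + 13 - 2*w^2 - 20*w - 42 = -2*w^2 - 17*w - 30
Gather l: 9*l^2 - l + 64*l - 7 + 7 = 9*l^2 + 63*l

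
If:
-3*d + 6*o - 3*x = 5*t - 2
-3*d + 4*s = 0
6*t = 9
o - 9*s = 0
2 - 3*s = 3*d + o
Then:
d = 1/6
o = 9/8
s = 1/8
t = 3/2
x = 1/4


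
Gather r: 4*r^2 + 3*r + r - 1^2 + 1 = 4*r^2 + 4*r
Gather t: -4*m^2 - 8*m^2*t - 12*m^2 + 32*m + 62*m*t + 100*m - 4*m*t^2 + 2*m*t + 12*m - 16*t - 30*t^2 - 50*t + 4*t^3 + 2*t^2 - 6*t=-16*m^2 + 144*m + 4*t^3 + t^2*(-4*m - 28) + t*(-8*m^2 + 64*m - 72)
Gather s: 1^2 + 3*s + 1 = 3*s + 2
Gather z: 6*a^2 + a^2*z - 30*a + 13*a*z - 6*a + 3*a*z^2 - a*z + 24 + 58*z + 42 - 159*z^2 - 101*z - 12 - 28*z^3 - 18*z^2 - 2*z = 6*a^2 - 36*a - 28*z^3 + z^2*(3*a - 177) + z*(a^2 + 12*a - 45) + 54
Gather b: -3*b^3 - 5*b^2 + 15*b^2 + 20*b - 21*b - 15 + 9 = -3*b^3 + 10*b^2 - b - 6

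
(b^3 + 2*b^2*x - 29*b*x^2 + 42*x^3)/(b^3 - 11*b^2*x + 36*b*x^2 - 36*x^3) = (-b - 7*x)/(-b + 6*x)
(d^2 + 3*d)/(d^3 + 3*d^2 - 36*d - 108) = d/(d^2 - 36)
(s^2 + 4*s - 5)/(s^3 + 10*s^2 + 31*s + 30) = (s - 1)/(s^2 + 5*s + 6)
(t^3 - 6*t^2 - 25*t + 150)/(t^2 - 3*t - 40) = (t^2 - 11*t + 30)/(t - 8)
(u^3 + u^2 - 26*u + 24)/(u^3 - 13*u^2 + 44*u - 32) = (u + 6)/(u - 8)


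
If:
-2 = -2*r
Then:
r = 1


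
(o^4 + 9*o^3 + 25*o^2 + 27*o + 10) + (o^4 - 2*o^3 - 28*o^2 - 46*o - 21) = 2*o^4 + 7*o^3 - 3*o^2 - 19*o - 11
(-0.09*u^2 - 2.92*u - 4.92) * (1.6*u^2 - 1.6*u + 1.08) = -0.144*u^4 - 4.528*u^3 - 3.2972*u^2 + 4.7184*u - 5.3136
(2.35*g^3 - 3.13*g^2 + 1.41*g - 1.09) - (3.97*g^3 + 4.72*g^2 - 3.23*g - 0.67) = -1.62*g^3 - 7.85*g^2 + 4.64*g - 0.42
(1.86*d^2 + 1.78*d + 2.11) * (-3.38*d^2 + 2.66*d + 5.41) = -6.2868*d^4 - 1.0688*d^3 + 7.6656*d^2 + 15.2424*d + 11.4151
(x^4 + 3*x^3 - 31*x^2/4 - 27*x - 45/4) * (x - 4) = x^5 - x^4 - 79*x^3/4 + 4*x^2 + 387*x/4 + 45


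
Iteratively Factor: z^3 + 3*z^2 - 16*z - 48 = (z + 4)*(z^2 - z - 12) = (z + 3)*(z + 4)*(z - 4)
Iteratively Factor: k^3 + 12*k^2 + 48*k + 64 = (k + 4)*(k^2 + 8*k + 16) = (k + 4)^2*(k + 4)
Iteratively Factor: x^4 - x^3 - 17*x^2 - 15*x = (x + 3)*(x^3 - 4*x^2 - 5*x) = (x - 5)*(x + 3)*(x^2 + x) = x*(x - 5)*(x + 3)*(x + 1)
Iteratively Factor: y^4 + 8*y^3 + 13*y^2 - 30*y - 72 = (y + 3)*(y^3 + 5*y^2 - 2*y - 24) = (y + 3)*(y + 4)*(y^2 + y - 6) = (y - 2)*(y + 3)*(y + 4)*(y + 3)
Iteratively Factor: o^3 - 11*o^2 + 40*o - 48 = (o - 4)*(o^2 - 7*o + 12) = (o - 4)*(o - 3)*(o - 4)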